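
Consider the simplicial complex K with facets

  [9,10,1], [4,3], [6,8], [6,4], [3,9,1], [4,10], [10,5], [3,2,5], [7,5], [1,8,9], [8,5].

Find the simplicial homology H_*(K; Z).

K has 10 vertices, 17 edges, 4 triangles.
rank ∂_0 = 0, rank ∂_1 = 9 ⇒ b_0 = 10 − 0 − 9 = 1; all invariant factors of ∂_1 are 1 so no torsion. So H_0 = Z.
rank ∂_1 = 9, rank ∂_2 = 4 ⇒ b_1 = 17 − 9 − 4 = 4; all invariant factors of ∂_2 are 1 so no torsion. So H_1 = Z^4.
rank ∂_2 = 4, rank ∂_3 = 0 ⇒ b_2 = 4 − 4 − 0 = 0. So H_2 = 0.

H_0 = Z,  H_1 = Z^4,  H_2 = 0.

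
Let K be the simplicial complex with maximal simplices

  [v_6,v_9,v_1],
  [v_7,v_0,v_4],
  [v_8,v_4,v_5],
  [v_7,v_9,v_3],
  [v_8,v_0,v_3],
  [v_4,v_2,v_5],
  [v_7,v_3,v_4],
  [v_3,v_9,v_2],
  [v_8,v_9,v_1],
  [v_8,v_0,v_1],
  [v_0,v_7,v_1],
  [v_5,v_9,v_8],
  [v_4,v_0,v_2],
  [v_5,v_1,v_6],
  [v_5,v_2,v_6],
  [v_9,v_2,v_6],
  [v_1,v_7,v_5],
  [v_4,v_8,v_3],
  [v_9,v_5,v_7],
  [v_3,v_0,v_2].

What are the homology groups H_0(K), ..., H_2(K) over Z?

Take the total order v_0 < v_1 < v_2 < v_3 < v_4 < v_5 < v_6 < v_7 < v_8 < v_9 on the vertex set. Then K (dimension 2) consists of the simplices:

  0-simplices (10): [v_0], [v_1], [v_2], [v_3], [v_4], [v_5], [v_6], [v_7], [v_8], [v_9]
  1-simplices (30): (30 of them)
  2-simplices (20): (20 of them)

so the chain groups are C_0 ≅ Z^10, C_1 ≅ Z^30, C_2 ≅ Z^20.

The boundary map ∂_1: C_1 → C_0 is given by ∂[p,q] = [q] − [p].
This gives a 10×30 integer matrix of rank 9; reducing to Smith normal form yields diagonal entries (1,1,1,1,1,1,1,1,1).

∂_2: C_2 → C_1 maps a triangle to the signed sum of its edges. For instance
  ∂[v_1,v_8,v_9] = [v_8,v_9] − [v_1,v_9] + [v_1,v_8],
  ∂[v_0,v_1,v_7] = [v_1,v_7] − [v_0,v_7] + [v_0,v_1].
This gives a 30×20 integer matrix of rank 20; reducing to Smith normal form yields diagonal entries (1,1,1,1,1,1,1,1,1,1,1,1,1,1,1,1,1,1,1,2).

Computing H_k = (kernel of ∂_k) / (image of ∂_{k+1}):

  H_0: rank C_0 − rank ∂_1 = 10 − 9 = 1, and the invariant factors of ∂_1 are all 1, so H_0 = Z.
  H_1: rank ker ∂_1 − rank ∂_2 = (30 − 9) − 20 = 1, and ∂_2 has invariant factor 2 > 1, so H_1 = Z ⊕ Z/2.
  H_2: rank ker ∂_2 − rank ∂_3 = (20 − 20) − 0 = 0, and there is no ∂_3, so H_2 = 0.

H_0 ≅ Z,  H_1 ≅ Z ⊕ Z/2,  H_2 = 0.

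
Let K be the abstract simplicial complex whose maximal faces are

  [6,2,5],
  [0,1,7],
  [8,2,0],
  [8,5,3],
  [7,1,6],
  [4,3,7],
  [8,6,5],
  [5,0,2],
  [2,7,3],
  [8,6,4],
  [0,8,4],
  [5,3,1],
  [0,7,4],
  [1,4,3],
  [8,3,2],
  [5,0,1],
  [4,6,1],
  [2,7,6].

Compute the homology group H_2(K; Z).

We work with the vertex ordering 0 < 1 < 2 < 3 < 4 < 5 < 6 < 7 < 8. The simplices of K, each written with vertices in increasing order, are:

  0-simplices (9): [0], [1], [2], [3], [4], [5], [6], [7], [8]
  1-simplices (27): (27 of them)
  2-simplices (18): [0,1,5], [0,1,7], [0,2,5], [0,2,8], [0,4,7], [0,4,8], [1,3,4], [1,3,5], [1,4,6], [1,6,7], [2,3,7], [2,3,8], [2,5,6], [2,6,7], [3,4,7], [3,5,8], [4,6,8], [5,6,8]

Hence C_0 ≅ Z^9, C_1 ≅ Z^27, C_2 ≅ Z^18.

∂_1: C_1 → C_0 sends each edge [p,q] (with p < q) to q − p.
This gives a 9×27 integer matrix of rank 8; reducing to Smith normal form yields diagonal entries (1,1,1,1,1,1,1,1).

The boundary map ∂_2: C_2 → C_1 acts by ∂[p,q,r] = [q,r] − [p,r] + [p,q]. For instance
  ∂[2,5,6] = [5,6] − [2,6] + [2,5],
  ∂[0,4,7] = [4,7] − [0,7] + [0,4].
This gives a 27×18 integer matrix of rank 18; reducing to Smith normal form yields diagonal entries (1,1,1,1,1,1,1,1,1,1,1,1,1,1,1,1,1,2).

From H_k ≅ ker(∂_k) / im(∂_{k+1}) we obtain:

  H_2: rank ker ∂_2 − rank ∂_3 = (18 − 18) − 0 = 0, and there is no ∂_3, so H_2 ≅ 0.

H_2 = 0.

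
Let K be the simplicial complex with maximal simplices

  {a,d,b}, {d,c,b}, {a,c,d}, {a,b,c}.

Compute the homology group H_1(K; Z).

H_1 ≅ 0.

Order the vertices as a < b < c < d. Listing each simplex with vertices in this order, K has dimension 2 with simplices:

  0-simplices (4): a, b, c, d
  1-simplices (6): ab, ac, ad, bc, bd, cd
  2-simplices (4): abc, abd, acd, bcd

giving chain groups C_0 ≅ Z^4, C_1 ≅ Z^6, C_2 ≅ Z^4.

Boundary ∂_1: C_1 → C_0 sends each edge [p,q] (with p < q) to q − p.
The resulting 4×6 matrix has rank 3, and its Smith normal form has invariant factors (1,1,1).

Boundary ∂_2: C_2 → C_1 acts by ∂[p,q,r] = [q,r] − [p,r] + [p,q]. For instance
  ∂bcd = cd − bd + bc,
  ∂abd = bd − ad + ab.
This gives a 6×4 integer matrix of rank 3; reducing to Smith normal form yields diagonal entries (1,1,1).

Computing H_k = (kernel of ∂_k) / (image of ∂_{k+1}):

  H_1: rank ker ∂_1 − rank ∂_2 = (6 − 3) − 3 = 0, and the invariant factors of ∂_2 are all 1, so H_1 = 0.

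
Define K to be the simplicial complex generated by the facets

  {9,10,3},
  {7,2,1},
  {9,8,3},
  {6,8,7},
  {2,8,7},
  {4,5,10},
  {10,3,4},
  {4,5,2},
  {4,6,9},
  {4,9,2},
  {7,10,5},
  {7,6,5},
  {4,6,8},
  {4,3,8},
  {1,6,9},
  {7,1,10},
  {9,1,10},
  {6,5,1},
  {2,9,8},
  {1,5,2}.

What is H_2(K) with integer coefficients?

We work with the vertex ordering 1 < 2 < 3 < 4 < 5 < 6 < 7 < 8 < 9 < 10. The simplices of K, each written with vertices in increasing order, are:

  0-simplices (10): [1], [2], [3], [4], [5], [6], [7], [8], [9], [10]
  1-simplices (30): (30 of them)
  2-simplices (20): (20 of them)

giving chain groups C_0 ≅ Z^10, C_1 ≅ Z^30, C_2 ≅ Z^20.

Boundary ∂_1: C_1 → C_0 maps an edge to its endpoints' difference, ∂[p,q] = q − p. For instance
  ∂[8,9] = [9] − [8].
The resulting 10×30 matrix has rank 9, and its Smith normal form has invariant factors (1,1,1,1,1,1,1,1,1).

The boundary map ∂_2: C_2 → C_1 sends each 2-simplex [p,q,r] to [q,r] − [p,r] + [p,q]. For instance
  ∂[1,6,9] = [6,9] − [1,9] + [1,6],
  ∂[1,2,7] = [2,7] − [1,7] + [1,2].
The resulting 30×20 matrix has rank 20, and its Smith normal form has invariant factors (1,1,1,1,1,1,1,1,1,1,1,1,1,1,1,1,1,1,1,2).

From H_k ≅ ker(∂_k) / im(∂_{k+1}) we obtain:

  H_2: rank ker ∂_2 − rank ∂_3 = (20 − 20) − 0 = 0, and there is no ∂_3, so H_2 ≅ 0.

H_2 ≅ 0.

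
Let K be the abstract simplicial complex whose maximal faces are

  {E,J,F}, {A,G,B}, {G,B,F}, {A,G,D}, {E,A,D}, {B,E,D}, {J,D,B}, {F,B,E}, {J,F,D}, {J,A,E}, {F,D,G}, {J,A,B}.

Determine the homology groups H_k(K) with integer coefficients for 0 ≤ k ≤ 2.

Take the total order A < B < D < E < F < G < J on the vertex set. Then K (dimension 2) consists of the simplices:

  0-simplices (7): A, B, D, E, F, G, J
  1-simplices (18): AB, AD, AE, AG, AJ, BD, BE, BF, BG, BJ, DE, DF, DG, DJ, EF, EJ, FG, FJ
  2-simplices (12): ABG, ABJ, ADE, ADG, AEJ, BDE, BDJ, BEF, BFG, DFG, DFJ, EFJ

giving chain groups C_0 ≅ Z^7, C_1 ≅ Z^18, C_2 ≅ Z^12.

Boundary ∂_1: C_1 → C_0 maps an edge to its endpoints' difference, ∂[p,q] = q − p. For instance
  ∂FG = G − F.
The resulting 7×18 matrix has rank 6, and its Smith normal form has invariant factors (1,1,1,1,1,1).

The boundary map ∂_2: C_2 → C_1 sends each 2-simplex [p,q,r] to [q,r] − [p,r] + [p,q]. For instance
  ∂ADE = DE − AE + AD,
  ∂BFG = FG − BG + BF.
As a 18×12 matrix over Z this has rank 12, with invariant factors (1,1,1,1,1,1,1,1,1,1,1,2).

Now H_k = ker ∂_k / im ∂_{k+1}, so:

  H_0: rank C_0 − rank ∂_1 = 7 − 6 = 1, and the invariant factors of ∂_1 are all 1, so H_0 ≅ Z.
  H_1: rank ker ∂_1 − rank ∂_2 = (18 − 6) − 12 = 0, and ∂_2 has invariant factor 2 > 1, so H_1 ≅ Z/2.
  H_2: rank ker ∂_2 − rank ∂_3 = (12 − 12) − 0 = 0, and there is no ∂_3, so H_2 ≅ 0.

H_0 = Z,  H_1 = Z/2,  H_2 = 0.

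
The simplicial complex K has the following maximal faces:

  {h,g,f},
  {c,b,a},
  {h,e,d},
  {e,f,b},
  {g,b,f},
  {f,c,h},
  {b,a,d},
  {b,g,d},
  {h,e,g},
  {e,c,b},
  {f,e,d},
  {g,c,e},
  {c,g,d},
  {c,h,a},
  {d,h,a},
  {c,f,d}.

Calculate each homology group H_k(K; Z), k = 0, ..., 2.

H_0 = Z,  H_1 = Z^2,  H_2 = Z.

Take the total order a < b < c < d < e < f < g < h on the vertex set. Then K (dimension 2) consists of the simplices:

  0-simplices (8): a, b, c, d, e, f, g, h
  1-simplices (24): ab, ac, ad, ah, bc, bd, be, bf, bg, cd, ce, cf, cg, ch, de, df, dg, dh, ef, eg, eh, fg, fh, gh
  2-simplices (16): abc, abd, ach, adh, bce, bdg, bef, bfg, cdf, cdg, ceg, cfh, def, deh, egh, fgh

giving chain groups C_0 ≅ Z^8, C_1 ≅ Z^24, C_2 ≅ Z^16.

The boundary map ∂_1: C_1 → C_0 maps an edge to its endpoints' difference, ∂[p,q] = q − p. For instance
  ∂fh = h − f.
This gives a 8×24 integer matrix of rank 7; reducing to Smith normal form yields diagonal entries (1,1,1,1,1,1,1).

Boundary ∂_2: C_2 → C_1 acts by ∂[p,q,r] = [q,r] − [p,r] + [p,q]. For instance
  ∂egh = gh − eh + eg,
  ∂def = ef − df + de.
The 24×16 boundary matrix has rank 15 and Smith normal form diag(1,1,1,1,1,1,1,1,1,1,1,1,1,1,1).

From H_k ≅ ker(∂_k) / im(∂_{k+1}) we obtain:

  H_0: rank C_0 − rank ∂_1 = 8 − 7 = 1, and the invariant factors of ∂_1 are all 1, so H_0 ≅ Z.
  H_1: rank ker ∂_1 − rank ∂_2 = (24 − 7) − 15 = 2, and the invariant factors of ∂_2 are all 1, so H_1 ≅ Z^2.
  H_2: rank ker ∂_2 − rank ∂_3 = (16 − 15) − 0 = 1, and there is no ∂_3, so H_2 ≅ Z.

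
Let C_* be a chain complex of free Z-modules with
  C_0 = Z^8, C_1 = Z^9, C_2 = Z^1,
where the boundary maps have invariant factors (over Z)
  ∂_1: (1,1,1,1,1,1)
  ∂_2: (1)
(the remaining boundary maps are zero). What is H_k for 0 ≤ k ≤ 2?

H_0 ≅ Z^2,  H_1 ≅ Z^2,  H_2 = 0.

H_0: b_0 = 8 − 0 − 6 = 2; torsion from ∂_1 factors > 1: none. So H_0 ≅ Z^2.
H_1: b_1 = 9 − 6 − 1 = 2; torsion from ∂_2 factors > 1: none. So H_1 ≅ Z^2.
H_2: b_2 = 1 − 1 − 0 = 0; torsion from ∂_3 factors > 1: none. So H_2 ≅ 0.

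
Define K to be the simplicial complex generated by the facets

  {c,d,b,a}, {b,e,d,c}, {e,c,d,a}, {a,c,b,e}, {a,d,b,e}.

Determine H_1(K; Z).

Order the vertices as a < b < c < d < e. Listing each simplex with vertices in this order, K has dimension 3 with simplices:

  0-simplices (5): a, b, c, d, e
  1-simplices (10): ab, ac, ad, ae, bc, bd, be, cd, ce, de
  2-simplices (10): abc, abd, abe, acd, ace, ade, bcd, bce, bde, cde
  3-simplices (5): abcd, abce, abde, acde, bcde

Hence C_0 ≅ Z^5, C_1 ≅ Z^10, C_2 ≅ Z^10, C_3 ≅ Z^5.

∂_1: C_1 → C_0 is given by ∂[p,q] = [q] − [p]. For instance
  ∂cd = d − c.
As a 5×10 matrix over Z this has rank 4, with invariant factors (1,1,1,1).

The boundary map ∂_2: C_2 → C_1 acts by ∂[p,q,r] = [q,r] − [p,r] + [p,q]. For instance
  ∂ace = ce − ae + ac,
  ∂bcd = cd − bd + bc.
The 10×10 boundary matrix has rank 6 and Smith normal form diag(1,1,1,1,1,1).

∂_3: C_3 → C_2 sends each 3-simplex σ to the alternating sum Σ_i (−1)^i (σ with its i-th vertex removed). For instance
  ∂acde = cde − ade + ace − acd,
  ∂abce = bce − ace + abe − abc.
As a 10×5 matrix over Z this has rank 4, with invariant factors (1,1,1,1).

From H_k ≅ ker(∂_k) / im(∂_{k+1}) we obtain:

  H_1: rank ker ∂_1 − rank ∂_2 = (10 − 4) − 6 = 0, and the invariant factors of ∂_2 are all 1, so H_1 ≅ 0.

(K is a triangulation of the 3-sphere S^3.)

H_1 ≅ 0.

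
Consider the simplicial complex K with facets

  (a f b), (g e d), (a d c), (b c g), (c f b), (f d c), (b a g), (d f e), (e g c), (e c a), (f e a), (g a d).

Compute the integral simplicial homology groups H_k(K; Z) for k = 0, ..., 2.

Fix the vertex order a < b < c < d < e < f < g and write every simplex with vertices in increasing order. Then dim K = 2 and the simplices of K are:

  0-simplices (7): a, b, c, d, e, f, g
  1-simplices (18): ab, ac, ad, ae, af, ag, bc, bf, bg, cd, ce, cf, cg, de, df, dg, ef, eg
  2-simplices (12): abf, abg, acd, ace, adg, aef, bcf, bcg, cdf, ceg, def, deg

Hence C_0 ≅ Z^7, C_1 ≅ Z^18, C_2 ≅ Z^12.

The boundary map ∂_1: C_1 → C_0 maps an edge to its endpoints' difference, ∂[p,q] = q − p. For instance
  ∂ac = c − a.
The resulting 7×18 matrix has rank 6, and its Smith normal form has invariant factors (1,1,1,1,1,1).

∂_2: C_2 → C_1 acts by ∂[p,q,r] = [q,r] − [p,r] + [p,q]. For instance
  ∂aef = ef − af + ae,
  ∂ceg = eg − cg + ce.
The resulting 18×12 matrix has rank 12, and its Smith normal form has invariant factors (1,1,1,1,1,1,1,1,1,1,1,2).

Computing H_k = (kernel of ∂_k) / (image of ∂_{k+1}):

  H_0: rank C_0 − rank ∂_1 = 7 − 6 = 1, and the invariant factors of ∂_1 are all 1, so H_0 = Z.
  H_1: rank ker ∂_1 − rank ∂_2 = (18 − 6) − 12 = 0, and ∂_2 has invariant factor 2 > 1, so H_1 = Z_2.
  H_2: rank ker ∂_2 − rank ∂_3 = (12 − 12) − 0 = 0, and there is no ∂_3, so H_2 = 0.

H_0 = Z,  H_1 = Z_2,  H_2 = 0.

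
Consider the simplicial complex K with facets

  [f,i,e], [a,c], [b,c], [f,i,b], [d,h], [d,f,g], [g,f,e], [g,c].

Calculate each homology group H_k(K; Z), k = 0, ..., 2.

K has 9 vertices, 13 edges, 4 triangles.
rank ∂_0 = 0, rank ∂_1 = 8 ⇒ b_0 = 9 − 0 − 8 = 1; all invariant factors of ∂_1 are 1 so no torsion. So H_0 = Z.
rank ∂_1 = 8, rank ∂_2 = 4 ⇒ b_1 = 13 − 8 − 4 = 1; all invariant factors of ∂_2 are 1 so no torsion. So H_1 = Z.
rank ∂_2 = 4, rank ∂_3 = 0 ⇒ b_2 = 4 − 4 − 0 = 0. So H_2 = 0.

H_0 = Z,  H_1 = Z,  H_2 = 0.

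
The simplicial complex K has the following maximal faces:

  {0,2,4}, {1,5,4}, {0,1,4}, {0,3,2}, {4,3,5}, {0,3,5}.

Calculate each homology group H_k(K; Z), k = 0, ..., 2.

H_0 = Z,  H_1 = Z,  H_2 = 0.

Fix the vertex order 0 < 1 < 2 < 3 < 4 < 5 and write every simplex with vertices in increasing order. Then dim K = 2 and the simplices of K are:

  0-simplices (6): [0], [1], [2], [3], [4], [5]
  1-simplices (12): [0,1], [0,2], [0,3], [0,4], [0,5], [1,4], [1,5], [2,3], [2,4], [3,4], [3,5], [4,5]
  2-simplices (6): [0,1,4], [0,2,3], [0,2,4], [0,3,5], [1,4,5], [3,4,5]

so the chain groups are C_0 ≅ Z^6, C_1 ≅ Z^12, C_2 ≅ Z^6.

The boundary map ∂_1: C_1 → C_0 sends each edge [p,q] (with p < q) to q − p.
This gives a 6×12 integer matrix of rank 5; reducing to Smith normal form yields diagonal entries (1,1,1,1,1).

The boundary map ∂_2: C_2 → C_1 sends each 2-simplex [p,q,r] to [q,r] − [p,r] + [p,q]. For instance
  ∂[0,2,4] = [2,4] − [0,4] + [0,2],
  ∂[0,2,3] = [2,3] − [0,3] + [0,2].
This gives a 12×6 integer matrix of rank 6; reducing to Smith normal form yields diagonal entries (1,1,1,1,1,1).

Computing H_k = (kernel of ∂_k) / (image of ∂_{k+1}):

  H_0: rank C_0 − rank ∂_1 = 6 − 5 = 1, and the invariant factors of ∂_1 are all 1, so H_0 ≅ Z.
  H_1: rank ker ∂_1 − rank ∂_2 = (12 − 5) − 6 = 1, and the invariant factors of ∂_2 are all 1, so H_1 ≅ Z.
  H_2: rank ker ∂_2 − rank ∂_3 = (6 − 6) − 0 = 0, and there is no ∂_3, so H_2 ≅ 0.

As a check, the Euler characteristic is 6 − 12 + 6 = 0, which agrees with 1 − 1 + 0 = 0.
(K is a triangulation of the cylinder S^1 x I.)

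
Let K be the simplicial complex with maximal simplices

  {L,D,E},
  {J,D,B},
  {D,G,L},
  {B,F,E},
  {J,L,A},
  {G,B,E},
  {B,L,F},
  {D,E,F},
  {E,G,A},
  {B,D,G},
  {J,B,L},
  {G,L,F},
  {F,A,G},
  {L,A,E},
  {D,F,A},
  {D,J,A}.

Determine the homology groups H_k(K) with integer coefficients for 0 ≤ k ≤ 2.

H_0 ≅ Z,  H_1 ≅ Z^2,  H_2 ≅ Z.

We work with the vertex ordering A < B < D < E < F < G < J < L. The simplices of K, each written with vertices in increasing order, are:

  0-simplices (8): A, B, D, E, F, G, J, L
  1-simplices (24): AD, AE, AF, AG, AJ, AL, BD, BE, BF, BG, BJ, BL, DE, DF, DG, DJ, DL, EF, EG, EL, FG, FL, GL, JL
  2-simplices (16): ADF, ADJ, AEG, AEL, AFG, AJL, BDG, BDJ, BEF, BEG, BFL, BJL, DEF, DEL, DGL, FGL

Hence C_0 ≅ Z^8, C_1 ≅ Z^24, C_2 ≅ Z^16.

Boundary ∂_1: C_1 → C_0 is given by ∂[p,q] = [q] − [p].
This gives a 8×24 integer matrix of rank 7; reducing to Smith normal form yields diagonal entries (1,1,1,1,1,1,1).

The boundary map ∂_2: C_2 → C_1 maps a triangle to the signed sum of its edges. For instance
  ∂BEG = EG − BG + BE,
  ∂BFL = FL − BL + BF.
The resulting 24×16 matrix has rank 15, and its Smith normal form has invariant factors (1,1,1,1,1,1,1,1,1,1,1,1,1,1,1).

Now H_k = ker ∂_k / im ∂_{k+1}, so:

  H_0: rank C_0 − rank ∂_1 = 8 − 7 = 1, and the invariant factors of ∂_1 are all 1, so H_0 ≅ Z.
  H_1: rank ker ∂_1 − rank ∂_2 = (24 − 7) − 15 = 2, and the invariant factors of ∂_2 are all 1, so H_1 ≅ Z^2.
  H_2: rank ker ∂_2 − rank ∂_3 = (16 − 15) − 0 = 1, and there is no ∂_3, so H_2 ≅ Z.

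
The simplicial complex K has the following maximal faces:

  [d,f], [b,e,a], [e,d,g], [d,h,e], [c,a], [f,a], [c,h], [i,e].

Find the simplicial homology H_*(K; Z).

Order the vertices as a < b < c < d < e < f < g < h < i. Listing each simplex with vertices in this order, K has dimension 2 with simplices:

  0-simplices (9): a, b, c, d, e, f, g, h, i
  1-simplices (13): ab, ac, ae, af, be, ch, de, df, dg, dh, eg, eh, ei
  2-simplices (3): abe, deg, deh

giving chain groups C_0 ≅ Z^9, C_1 ≅ Z^13, C_2 ≅ Z^3.

The boundary map ∂_1: C_1 → C_0 is given by ∂[p,q] = [q] − [p].
The resulting 9×13 matrix has rank 8, and its Smith normal form has invariant factors (1,1,1,1,1,1,1,1).

Boundary ∂_2: C_2 → C_1 sends each 2-simplex [p,q,r] to [q,r] − [p,r] + [p,q]. For instance
  ∂deg = eg − dg + de,
  ∂abe = be − ae + ab.
The resulting 13×3 matrix has rank 3, and its Smith normal form has invariant factors (1,1,1).

Reading off H_k = ker ∂_k / im ∂_{k+1}:

  H_0: rank C_0 − rank ∂_1 = 9 − 8 = 1, and the invariant factors of ∂_1 are all 1, so H_0 = Z.
  H_1: rank ker ∂_1 − rank ∂_2 = (13 − 8) − 3 = 2, and the invariant factors of ∂_2 are all 1, so H_1 = Z^2.
  H_2: rank ker ∂_2 − rank ∂_3 = (3 − 3) − 0 = 0, and there is no ∂_3, so H_2 = 0.

H_0 = Z,  H_1 = Z^2,  H_2 = 0.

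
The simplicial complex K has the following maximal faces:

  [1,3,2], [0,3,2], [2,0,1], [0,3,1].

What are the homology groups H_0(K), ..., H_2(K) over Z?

H_0 = Z,  H_1 = 0,  H_2 = Z.

We work with the vertex ordering 0 < 1 < 2 < 3. The simplices of K, each written with vertices in increasing order, are:

  0-simplices (4): [0], [1], [2], [3]
  1-simplices (6): [0,1], [0,2], [0,3], [1,2], [1,3], [2,3]
  2-simplices (4): [0,1,2], [0,1,3], [0,2,3], [1,2,3]

giving chain groups C_0 ≅ Z^4, C_1 ≅ Z^6, C_2 ≅ Z^4.

Boundary ∂_1: C_1 → C_0 is given by ∂[p,q] = [q] − [p]. For instance
  ∂[1,2] = [2] − [1].
As a 4×6 matrix over Z this has rank 3, with invariant factors (1,1,1).

The boundary map ∂_2: C_2 → C_1 acts by ∂[p,q,r] = [q,r] − [p,r] + [p,q]. For instance
  ∂[1,2,3] = [2,3] − [1,3] + [1,2],
  ∂[0,2,3] = [2,3] − [0,3] + [0,2].
This gives a 6×4 integer matrix of rank 3; reducing to Smith normal form yields diagonal entries (1,1,1).

Now H_k = ker ∂_k / im ∂_{k+1}, so:

  H_0: rank C_0 − rank ∂_1 = 4 − 3 = 1, and the invariant factors of ∂_1 are all 1, so H_0 = Z.
  H_1: rank ker ∂_1 − rank ∂_2 = (6 − 3) − 3 = 0, and the invariant factors of ∂_2 are all 1, so H_1 = 0.
  H_2: rank ker ∂_2 − rank ∂_3 = (4 − 3) − 0 = 1, and there is no ∂_3, so H_2 = Z.

As a check, the Euler characteristic is 4 − 6 + 4 = 2, which agrees with 1 − 0 + 1 = 2.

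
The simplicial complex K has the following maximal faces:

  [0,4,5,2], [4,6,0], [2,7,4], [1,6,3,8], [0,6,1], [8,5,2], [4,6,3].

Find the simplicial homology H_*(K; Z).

Take the total order 0 < 1 < 2 < 3 < 4 < 5 < 6 < 7 < 8 on the vertex set. Then K (dimension 3) consists of the simplices:

  0-simplices (9): [0], [1], [2], [3], [4], [5], [6], [7], [8]
  1-simplices (20): [0,1], [0,2], [0,4], [0,5], [0,6], [1,3], [1,6], [1,8], [2,4], [2,5], [2,7], [2,8], [3,4], [3,6], [3,8], [4,5], [4,6], [4,7], [5,8], [6,8]
  2-simplices (13): [0,1,6], [0,2,4], [0,2,5], [0,4,5], [0,4,6], [1,3,6], [1,3,8], [1,6,8], [2,4,5], [2,4,7], [2,5,8], [3,4,6], [3,6,8]
  3-simplices (2): [0,2,4,5], [1,3,6,8]

giving chain groups C_0 ≅ Z^9, C_1 ≅ Z^20, C_2 ≅ Z^13, C_3 ≅ Z^2.

The boundary map ∂_1: C_1 → C_0 is given by ∂[p,q] = [q] − [p].
The resulting 9×20 matrix has rank 8, and its Smith normal form has invariant factors (1,1,1,1,1,1,1,1).

The boundary map ∂_2: C_2 → C_1 acts by ∂[p,q,r] = [q,r] − [p,r] + [p,q]. For instance
  ∂[0,2,4] = [2,4] − [0,4] + [0,2],
  ∂[1,6,8] = [6,8] − [1,8] + [1,6].
The 20×13 boundary matrix has rank 11 and Smith normal form diag(1,1,1,1,1,1,1,1,1,1,1).

The boundary map ∂_3: C_3 → C_2 sends each 3-simplex σ to the alternating sum Σ_i (−1)^i (σ with its i-th vertex removed). For instance
  ∂[0,2,4,5] = [2,4,5] − [0,4,5] + [0,2,5] − [0,2,4],
  ∂[1,3,6,8] = [3,6,8] − [1,6,8] + [1,3,8] − [1,3,6].
The 13×2 boundary matrix has rank 2 and Smith normal form diag(1,1).

Reading off H_k = ker ∂_k / im ∂_{k+1}:

  H_0: rank C_0 − rank ∂_1 = 9 − 8 = 1, and the invariant factors of ∂_1 are all 1, so H_0 = Z.
  H_1: rank ker ∂_1 − rank ∂_2 = (20 − 8) − 11 = 1, and the invariant factors of ∂_2 are all 1, so H_1 = Z.
  H_2: rank ker ∂_2 − rank ∂_3 = (13 − 11) − 2 = 0, and the invariant factors of ∂_3 are all 1, so H_2 = 0.
  H_3: rank ker ∂_3 − rank ∂_4 = (2 − 2) − 0 = 0, and there is no ∂_4, so H_3 = 0.

As a check, the Euler characteristic is 9 − 20 + 13 − 2 = 0, which agrees with 1 − 1 + 0 − 0 = 0.

H_0 ≅ Z,  H_1 ≅ Z,  H_2 = 0,  H_3 = 0.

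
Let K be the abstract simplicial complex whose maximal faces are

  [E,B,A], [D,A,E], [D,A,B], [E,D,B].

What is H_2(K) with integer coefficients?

K has 4 vertices, 6 edges, 4 triangles.
rank ∂_2 = 3, rank ∂_3 = 0 ⇒ b_2 = 4 − 3 − 0 = 1. So H_2 ≅ Z.

H_2 = Z.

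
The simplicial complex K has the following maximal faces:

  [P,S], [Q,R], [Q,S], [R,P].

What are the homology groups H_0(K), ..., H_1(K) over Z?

H_0 = Z,  H_1 = Z.

We work with the vertex ordering P < Q < R < S. The simplices of K, each written with vertices in increasing order, are:

  0-simplices (4): P, Q, R, S
  1-simplices (4): PR, PS, QR, QS

so the chain groups are C_0 ≅ Z^4, C_1 ≅ Z^4.

∂_1: C_1 → C_0 maps an edge to its endpoints' difference, ∂[p,q] = q − p. For instance
  ∂QS = S − Q.
This gives a 4×4 integer matrix of rank 3; reducing to Smith normal form yields diagonal entries (1,1,1).

From H_k ≅ ker(∂_k) / im(∂_{k+1}) we obtain:

  H_0: rank C_0 − rank ∂_1 = 4 − 3 = 1, and the invariant factors of ∂_1 are all 1, so H_0 ≅ Z.
  H_1: rank ker ∂_1 − rank ∂_2 = (4 − 3) − 0 = 1, and there is no ∂_2, so H_1 ≅ Z.

(K is a triangulation of the circle S^1.)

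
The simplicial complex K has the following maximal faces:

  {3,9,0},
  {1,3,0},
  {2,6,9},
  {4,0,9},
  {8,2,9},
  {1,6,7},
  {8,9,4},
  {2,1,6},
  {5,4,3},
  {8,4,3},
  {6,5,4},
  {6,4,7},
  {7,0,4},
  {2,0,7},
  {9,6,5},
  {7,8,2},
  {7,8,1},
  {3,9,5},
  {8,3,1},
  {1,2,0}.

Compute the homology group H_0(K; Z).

Fix the vertex order 0 < 1 < 2 < 3 < 4 < 5 < 6 < 7 < 8 < 9 and write every simplex with vertices in increasing order. Then dim K = 2 and the simplices of K are:

  0-simplices (10): [0], [1], [2], [3], [4], [5], [6], [7], [8], [9]
  1-simplices (30): (30 of them)
  2-simplices (20): (20 of them)

giving chain groups C_0 ≅ Z^10, C_1 ≅ Z^30, C_2 ≅ Z^20.

∂_1: C_1 → C_0 maps an edge to its endpoints' difference, ∂[p,q] = q − p.
The resulting 10×30 matrix has rank 9, and its Smith normal form has invariant factors (1,1,1,1,1,1,1,1,1).

Boundary ∂_2: C_2 → C_1 acts by ∂[p,q,r] = [q,r] − [p,r] + [p,q]. For instance
  ∂[2,8,9] = [8,9] − [2,9] + [2,8],
  ∂[2,7,8] = [7,8] − [2,8] + [2,7].
The 30×20 boundary matrix has rank 20 and Smith normal form diag(1,1,1,1,1,1,1,1,1,1,1,1,1,1,1,1,1,1,1,2).

From H_k ≅ ker(∂_k) / im(∂_{k+1}) we obtain:

  H_0: rank C_0 − rank ∂_1 = 10 − 9 = 1, and the invariant factors of ∂_1 are all 1, so H_0 = Z.

H_0 ≅ Z.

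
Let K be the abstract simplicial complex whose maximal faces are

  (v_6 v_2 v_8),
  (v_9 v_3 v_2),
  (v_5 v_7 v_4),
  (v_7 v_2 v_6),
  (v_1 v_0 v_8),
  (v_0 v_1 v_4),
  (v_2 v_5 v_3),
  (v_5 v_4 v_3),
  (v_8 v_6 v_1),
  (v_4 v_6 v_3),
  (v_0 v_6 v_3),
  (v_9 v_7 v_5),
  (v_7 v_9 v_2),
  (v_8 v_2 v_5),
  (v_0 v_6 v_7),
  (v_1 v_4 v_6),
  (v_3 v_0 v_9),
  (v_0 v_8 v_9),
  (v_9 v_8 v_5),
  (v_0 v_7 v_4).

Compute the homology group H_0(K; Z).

H_0 ≅ Z.

Fix the vertex order v_0 < v_1 < v_2 < v_3 < v_4 < v_5 < v_6 < v_7 < v_8 < v_9 and write every simplex with vertices in increasing order. Then dim K = 2 and the simplices of K are:

  0-simplices (10): [v_0], [v_1], [v_2], [v_3], [v_4], [v_5], [v_6], [v_7], [v_8], [v_9]
  1-simplices (30): (30 of them)
  2-simplices (20): (20 of them)

giving chain groups C_0 ≅ Z^10, C_1 ≅ Z^30, C_2 ≅ Z^20.

The boundary map ∂_1: C_1 → C_0 sends each edge [p,q] (with p < q) to q − p. For instance
  ∂[v_2,v_5] = [v_5] − [v_2].
This gives a 10×30 integer matrix of rank 9; reducing to Smith normal form yields diagonal entries (1,1,1,1,1,1,1,1,1).

The boundary map ∂_2: C_2 → C_1 acts by ∂[p,q,r] = [q,r] − [p,r] + [p,q]. For instance
  ∂[v_1,v_4,v_6] = [v_4,v_6] − [v_1,v_6] + [v_1,v_4],
  ∂[v_4,v_5,v_7] = [v_5,v_7] − [v_4,v_7] + [v_4,v_5].
As a 30×20 matrix over Z this has rank 20, with invariant factors (1,1,1,1,1,1,1,1,1,1,1,1,1,1,1,1,1,1,1,2).

Reading off H_k = ker ∂_k / im ∂_{k+1}:

  H_0: rank C_0 − rank ∂_1 = 10 − 9 = 1, and the invariant factors of ∂_1 are all 1, so H_0 ≅ Z.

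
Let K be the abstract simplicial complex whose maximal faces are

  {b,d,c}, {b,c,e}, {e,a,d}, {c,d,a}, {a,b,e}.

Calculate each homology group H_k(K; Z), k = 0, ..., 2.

H_0 = Z,  H_1 = Z,  H_2 = 0.

Take the total order a < b < c < d < e on the vertex set. Then K (dimension 2) consists of the simplices:

  0-simplices (5): a, b, c, d, e
  1-simplices (10): ab, ac, ad, ae, bc, bd, be, cd, ce, de
  2-simplices (5): abe, acd, ade, bcd, bce

giving chain groups C_0 ≅ Z^5, C_1 ≅ Z^10, C_2 ≅ Z^5.

∂_1: C_1 → C_0 sends each edge [p,q] (with p < q) to q − p. For instance
  ∂bd = d − b.
As a 5×10 matrix over Z this has rank 4, with invariant factors (1,1,1,1).

∂_2: C_2 → C_1 sends each 2-simplex [p,q,r] to [q,r] − [p,r] + [p,q]. For instance
  ∂abe = be − ae + ab,
  ∂bce = ce − be + bc.
The 10×5 boundary matrix has rank 5 and Smith normal form diag(1,1,1,1,1).

Now H_k = ker ∂_k / im ∂_{k+1}, so:

  H_0: rank C_0 − rank ∂_1 = 5 − 4 = 1, and the invariant factors of ∂_1 are all 1, so H_0 ≅ Z.
  H_1: rank ker ∂_1 − rank ∂_2 = (10 − 4) − 5 = 1, and the invariant factors of ∂_2 are all 1, so H_1 ≅ Z.
  H_2: rank ker ∂_2 − rank ∂_3 = (5 − 5) − 0 = 0, and there is no ∂_3, so H_2 ≅ 0.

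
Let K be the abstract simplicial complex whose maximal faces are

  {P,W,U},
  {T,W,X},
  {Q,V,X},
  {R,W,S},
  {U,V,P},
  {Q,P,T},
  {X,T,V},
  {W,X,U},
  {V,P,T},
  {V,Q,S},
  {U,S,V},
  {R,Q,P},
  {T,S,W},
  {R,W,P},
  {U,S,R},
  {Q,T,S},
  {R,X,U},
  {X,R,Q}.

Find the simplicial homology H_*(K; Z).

Order the vertices as P < Q < R < S < T < U < V < W < X. Listing each simplex with vertices in this order, K has dimension 2 with simplices:

  0-simplices (9): P, Q, R, S, T, U, V, W, X
  1-simplices (27): PQ, PR, PT, PU, PV, PW, QR, QS, QT, QV, QX, RS, RU, RW, RX, ST, SU, SV, SW, TV, TW, TX, UV, UW, UX, VX, WX
  2-simplices (18): PQR, PQT, PRW, PTV, PUV, PUW, QRX, QST, QSV, QVX, RSU, RSW, RUX, STW, SUV, TVX, TWX, UWX

Hence C_0 ≅ Z^9, C_1 ≅ Z^27, C_2 ≅ Z^18.

The boundary map ∂_1: C_1 → C_0 maps an edge to its endpoints' difference, ∂[p,q] = q − p.
This gives a 9×27 integer matrix of rank 8; reducing to Smith normal form yields diagonal entries (1,1,1,1,1,1,1,1).

∂_2: C_2 → C_1 maps a triangle to the signed sum of its edges. For instance
  ∂QSV = SV − QV + QS,
  ∂TVX = VX − TX + TV.
As a 27×18 matrix over Z this has rank 18, with invariant factors (1,1,1,1,1,1,1,1,1,1,1,1,1,1,1,1,1,2).

From H_k ≅ ker(∂_k) / im(∂_{k+1}) we obtain:

  H_0: rank C_0 − rank ∂_1 = 9 − 8 = 1, and the invariant factors of ∂_1 are all 1, so H_0 ≅ Z.
  H_1: rank ker ∂_1 − rank ∂_2 = (27 − 8) − 18 = 1, and ∂_2 has invariant factor 2 > 1, so H_1 ≅ Z ⊕ Z/2.
  H_2: rank ker ∂_2 − rank ∂_3 = (18 − 18) − 0 = 0, and there is no ∂_3, so H_2 ≅ 0.

H_0 ≅ Z,  H_1 ≅ Z ⊕ Z/2,  H_2 = 0.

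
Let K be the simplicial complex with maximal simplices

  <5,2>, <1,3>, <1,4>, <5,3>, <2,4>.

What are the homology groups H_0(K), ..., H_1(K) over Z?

Order the vertices as 1 < 2 < 3 < 4 < 5. Listing each simplex with vertices in this order, K has dimension 1 with simplices:

  0-simplices (5): [1], [2], [3], [4], [5]
  1-simplices (5): [1,3], [1,4], [2,4], [2,5], [3,5]

Hence C_0 ≅ Z^5, C_1 ≅ Z^5.

The boundary map ∂_1: C_1 → C_0 is given by ∂[p,q] = [q] − [p]. For instance
  ∂[2,5] = [5] − [2].
The resulting 5×5 matrix has rank 4, and its Smith normal form has invariant factors (1,1,1,1).

Computing H_k = (kernel of ∂_k) / (image of ∂_{k+1}):

  H_0: rank C_0 − rank ∂_1 = 5 − 4 = 1, and the invariant factors of ∂_1 are all 1, so H_0 = Z.
  H_1: rank ker ∂_1 − rank ∂_2 = (5 − 4) − 0 = 1, and there is no ∂_2, so H_1 = Z.

H_0 ≅ Z,  H_1 ≅ Z.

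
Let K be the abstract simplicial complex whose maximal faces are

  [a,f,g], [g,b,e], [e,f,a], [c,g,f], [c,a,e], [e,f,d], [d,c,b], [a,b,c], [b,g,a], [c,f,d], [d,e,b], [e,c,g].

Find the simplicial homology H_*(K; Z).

H_0 ≅ Z,  H_1 ≅ Z/2Z,  H_2 = 0.

Fix the vertex order a < b < c < d < e < f < g and write every simplex with vertices in increasing order. Then dim K = 2 and the simplices of K are:

  0-simplices (7): a, b, c, d, e, f, g
  1-simplices (18): ab, ac, ae, af, ag, bc, bd, be, bg, cd, ce, cf, cg, de, df, ef, eg, fg
  2-simplices (12): abc, abg, ace, aef, afg, bcd, bde, beg, cdf, ceg, cfg, def

giving chain groups C_0 ≅ Z^7, C_1 ≅ Z^18, C_2 ≅ Z^12.

The boundary map ∂_1: C_1 → C_0 maps an edge to its endpoints' difference, ∂[p,q] = q − p.
As a 7×18 matrix over Z this has rank 6, with invariant factors (1,1,1,1,1,1).

The boundary map ∂_2: C_2 → C_1 maps a triangle to the signed sum of its edges. For instance
  ∂abc = bc − ac + ab,
  ∂cdf = df − cf + cd.
The 18×12 boundary matrix has rank 12 and Smith normal form diag(1,1,1,1,1,1,1,1,1,1,1,2).

From H_k ≅ ker(∂_k) / im(∂_{k+1}) we obtain:

  H_0: rank C_0 − rank ∂_1 = 7 − 6 = 1, and the invariant factors of ∂_1 are all 1, so H_0 ≅ Z.
  H_1: rank ker ∂_1 − rank ∂_2 = (18 − 6) − 12 = 0, and ∂_2 has invariant factor 2 > 1, so H_1 ≅ Z/2Z.
  H_2: rank ker ∂_2 − rank ∂_3 = (12 − 12) − 0 = 0, and there is no ∂_3, so H_2 ≅ 0.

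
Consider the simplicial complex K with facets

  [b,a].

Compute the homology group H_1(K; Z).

K has 2 vertices, 1 edge.
rank ∂_1 = 1, rank ∂_2 = 0 ⇒ b_1 = 1 − 1 − 0 = 0. So H_1 ≅ 0.

H_1 = 0.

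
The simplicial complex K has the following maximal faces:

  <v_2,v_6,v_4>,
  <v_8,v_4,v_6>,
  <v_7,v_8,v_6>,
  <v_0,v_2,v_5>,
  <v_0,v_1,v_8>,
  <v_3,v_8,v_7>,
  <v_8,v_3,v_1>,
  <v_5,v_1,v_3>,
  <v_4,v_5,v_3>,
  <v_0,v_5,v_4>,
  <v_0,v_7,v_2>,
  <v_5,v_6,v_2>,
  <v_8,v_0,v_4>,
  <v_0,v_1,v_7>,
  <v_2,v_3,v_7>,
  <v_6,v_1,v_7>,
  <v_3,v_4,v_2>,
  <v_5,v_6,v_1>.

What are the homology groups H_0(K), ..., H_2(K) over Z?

We work with the vertex ordering v_0 < v_1 < v_2 < v_3 < v_4 < v_5 < v_6 < v_7 < v_8. The simplices of K, each written with vertices in increasing order, are:

  0-simplices (9): [v_0], [v_1], [v_2], [v_3], [v_4], [v_5], [v_6], [v_7], [v_8]
  1-simplices (27): (27 of them)
  2-simplices (18): (18 of them)

so the chain groups are C_0 ≅ Z^9, C_1 ≅ Z^27, C_2 ≅ Z^18.

The boundary map ∂_1: C_1 → C_0 sends each edge [p,q] (with p < q) to q − p. For instance
  ∂[v_2,v_3] = [v_3] − [v_2].
The resulting 9×27 matrix has rank 8, and its Smith normal form has invariant factors (1,1,1,1,1,1,1,1).

∂_2: C_2 → C_1 maps a triangle to the signed sum of its edges. For instance
  ∂[v_3,v_4,v_5] = [v_4,v_5] − [v_3,v_5] + [v_3,v_4],
  ∂[v_6,v_7,v_8] = [v_7,v_8] − [v_6,v_8] + [v_6,v_7].
This gives a 27×18 integer matrix of rank 18; reducing to Smith normal form yields diagonal entries (1,1,1,1,1,1,1,1,1,1,1,1,1,1,1,1,1,2).

Now H_k = ker ∂_k / im ∂_{k+1}, so:

  H_0: rank C_0 − rank ∂_1 = 9 − 8 = 1, and the invariant factors of ∂_1 are all 1, so H_0 ≅ Z.
  H_1: rank ker ∂_1 − rank ∂_2 = (27 − 8) − 18 = 1, and ∂_2 has invariant factor 2 > 1, so H_1 ≅ Z ⊕ Z_2.
  H_2: rank ker ∂_2 − rank ∂_3 = (18 − 18) − 0 = 0, and there is no ∂_3, so H_2 ≅ 0.

(K is a triangulation of the Klein bottle.)

H_0 = Z,  H_1 = Z ⊕ Z_2,  H_2 = 0.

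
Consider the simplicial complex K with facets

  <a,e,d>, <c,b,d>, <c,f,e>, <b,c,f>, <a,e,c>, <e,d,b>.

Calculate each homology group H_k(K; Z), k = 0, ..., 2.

We work with the vertex ordering a < b < c < d < e < f. The simplices of K, each written with vertices in increasing order, are:

  0-simplices (6): a, b, c, d, e, f
  1-simplices (12): ac, ad, ae, bc, bd, be, bf, cd, ce, cf, de, ef
  2-simplices (6): ace, ade, bcd, bcf, bde, cef

Hence C_0 ≅ Z^6, C_1 ≅ Z^12, C_2 ≅ Z^6.

Boundary ∂_1: C_1 → C_0 is given by ∂[p,q] = [q] − [p]. For instance
  ∂bf = f − b.
The resulting 6×12 matrix has rank 5, and its Smith normal form has invariant factors (1,1,1,1,1).

Boundary ∂_2: C_2 → C_1 sends each 2-simplex [p,q,r] to [q,r] − [p,r] + [p,q]. For instance
  ∂bde = de − be + bd,
  ∂bcd = cd − bd + bc.
As a 12×6 matrix over Z this has rank 6, with invariant factors (1,1,1,1,1,1).

Computing H_k = (kernel of ∂_k) / (image of ∂_{k+1}):

  H_0: rank C_0 − rank ∂_1 = 6 − 5 = 1, and the invariant factors of ∂_1 are all 1, so H_0 = Z.
  H_1: rank ker ∂_1 − rank ∂_2 = (12 − 5) − 6 = 1, and the invariant factors of ∂_2 are all 1, so H_1 = Z.
  H_2: rank ker ∂_2 − rank ∂_3 = (6 − 6) − 0 = 0, and there is no ∂_3, so H_2 = 0.

H_0 ≅ Z,  H_1 ≅ Z,  H_2 = 0.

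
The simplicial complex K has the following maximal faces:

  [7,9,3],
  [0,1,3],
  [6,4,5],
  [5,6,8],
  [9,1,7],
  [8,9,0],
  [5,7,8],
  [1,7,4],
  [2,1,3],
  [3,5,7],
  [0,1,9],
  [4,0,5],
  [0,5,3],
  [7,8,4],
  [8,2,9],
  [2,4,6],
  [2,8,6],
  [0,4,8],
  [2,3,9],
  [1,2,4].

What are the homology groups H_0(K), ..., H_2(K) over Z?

Fix the vertex order 0 < 1 < 2 < 3 < 4 < 5 < 6 < 7 < 8 < 9 and write every simplex with vertices in increasing order. Then dim K = 2 and the simplices of K are:

  0-simplices (10): [0], [1], [2], [3], [4], [5], [6], [7], [8], [9]
  1-simplices (30): (30 of them)
  2-simplices (20): (20 of them)

so the chain groups are C_0 ≅ Z^10, C_1 ≅ Z^30, C_2 ≅ Z^20.

∂_1: C_1 → C_0 sends each edge [p,q] (with p < q) to q − p.
The resulting 10×30 matrix has rank 9, and its Smith normal form has invariant factors (1,1,1,1,1,1,1,1,1).

∂_2: C_2 → C_1 acts by ∂[p,q,r] = [q,r] − [p,r] + [p,q]. For instance
  ∂[0,3,5] = [3,5] − [0,5] + [0,3],
  ∂[4,7,8] = [7,8] − [4,8] + [4,7].
This gives a 30×20 integer matrix of rank 20; reducing to Smith normal form yields diagonal entries (1,1,1,1,1,1,1,1,1,1,1,1,1,1,1,1,1,1,1,2).

From H_k ≅ ker(∂_k) / im(∂_{k+1}) we obtain:

  H_0: rank C_0 − rank ∂_1 = 10 − 9 = 1, and the invariant factors of ∂_1 are all 1, so H_0 ≅ Z.
  H_1: rank ker ∂_1 − rank ∂_2 = (30 − 9) − 20 = 1, and ∂_2 has invariant factor 2 > 1, so H_1 ≅ Z ⊕ Z/2Z.
  H_2: rank ker ∂_2 − rank ∂_3 = (20 − 20) − 0 = 0, and there is no ∂_3, so H_2 ≅ 0.

(K is a triangulation of the Klein bottle.)

H_0 = Z,  H_1 = Z ⊕ Z/2Z,  H_2 = 0.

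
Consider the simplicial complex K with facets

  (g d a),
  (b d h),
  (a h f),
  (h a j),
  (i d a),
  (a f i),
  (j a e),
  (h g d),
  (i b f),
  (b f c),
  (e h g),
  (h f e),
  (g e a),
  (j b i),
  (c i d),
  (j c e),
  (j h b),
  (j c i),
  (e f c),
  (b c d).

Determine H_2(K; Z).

H_2 = 0.

Fix the vertex order a < b < c < d < e < f < g < h < i < j and write every simplex with vertices in increasing order. Then dim K = 2 and the simplices of K are:

  0-simplices (10): a, b, c, d, e, f, g, h, i, j
  1-simplices (30): ad, ae, af, ag, ah, ai, aj, bc, bd, bf, bh, bi, bj, cd, ce, cf, ci, cj, dg, dh, di, ef, eg, eh, ej, fh, fi, gh, hj, ij
  2-simplices (20): adg, adi, aeg, aej, afh, afi, ahj, bcd, bcf, bdh, bfi, bhj, bij, cdi, cef, cej, cij, dgh, efh, egh

Hence C_0 ≅ Z^10, C_1 ≅ Z^30, C_2 ≅ Z^20.

Boundary ∂_1: C_1 → C_0 is given by ∂[p,q] = [q] − [p]. For instance
  ∂gh = h − g.
This gives a 10×30 integer matrix of rank 9; reducing to Smith normal form yields diagonal entries (1,1,1,1,1,1,1,1,1).

Boundary ∂_2: C_2 → C_1 acts by ∂[p,q,r] = [q,r] − [p,r] + [p,q]. For instance
  ∂cdi = di − ci + cd,
  ∂cej = ej − cj + ce.
The 30×20 boundary matrix has rank 20 and Smith normal form diag(1,1,1,1,1,1,1,1,1,1,1,1,1,1,1,1,1,1,1,2).

Reading off H_k = ker ∂_k / im ∂_{k+1}:

  H_2: rank ker ∂_2 − rank ∂_3 = (20 − 20) − 0 = 0, and there is no ∂_3, so H_2 ≅ 0.

(K is a triangulation of the Klein bottle.)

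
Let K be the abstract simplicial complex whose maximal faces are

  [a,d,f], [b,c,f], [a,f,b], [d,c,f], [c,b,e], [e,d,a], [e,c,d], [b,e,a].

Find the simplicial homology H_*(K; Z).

Fix the vertex order a < b < c < d < e < f and write every simplex with vertices in increasing order. Then dim K = 2 and the simplices of K are:

  0-simplices (6): a, b, c, d, e, f
  1-simplices (12): ab, ad, ae, af, bc, be, bf, cd, ce, cf, de, df
  2-simplices (8): abe, abf, ade, adf, bce, bcf, cde, cdf

Hence C_0 ≅ Z^6, C_1 ≅ Z^12, C_2 ≅ Z^8.

∂_1: C_1 → C_0 is given by ∂[p,q] = [q] − [p].
This gives a 6×12 integer matrix of rank 5; reducing to Smith normal form yields diagonal entries (1,1,1,1,1).

The boundary map ∂_2: C_2 → C_1 maps a triangle to the signed sum of its edges. For instance
  ∂ade = de − ae + ad,
  ∂bcf = cf − bf + bc.
The resulting 12×8 matrix has rank 7, and its Smith normal form has invariant factors (1,1,1,1,1,1,1).

Computing H_k = (kernel of ∂_k) / (image of ∂_{k+1}):

  H_0: rank C_0 − rank ∂_1 = 6 − 5 = 1, and the invariant factors of ∂_1 are all 1, so H_0 = Z.
  H_1: rank ker ∂_1 − rank ∂_2 = (12 − 5) − 7 = 0, and the invariant factors of ∂_2 are all 1, so H_1 = 0.
  H_2: rank ker ∂_2 − rank ∂_3 = (8 − 7) − 0 = 1, and there is no ∂_3, so H_2 = Z.

H_0 ≅ Z,  H_1 = 0,  H_2 ≅ Z.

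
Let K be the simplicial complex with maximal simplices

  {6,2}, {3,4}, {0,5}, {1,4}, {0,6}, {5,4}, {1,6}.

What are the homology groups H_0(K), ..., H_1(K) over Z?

Take the total order 0 < 1 < 2 < 3 < 4 < 5 < 6 on the vertex set. Then K (dimension 1) consists of the simplices:

  0-simplices (7): [0], [1], [2], [3], [4], [5], [6]
  1-simplices (7): [0,5], [0,6], [1,4], [1,6], [2,6], [3,4], [4,5]

so the chain groups are C_0 ≅ Z^7, C_1 ≅ Z^7.

∂_1: C_1 → C_0 sends each edge [p,q] (with p < q) to q − p. For instance
  ∂[1,4] = [4] − [1].
The resulting 7×7 matrix has rank 6, and its Smith normal form has invariant factors (1,1,1,1,1,1).

Computing H_k = (kernel of ∂_k) / (image of ∂_{k+1}):

  H_0: rank C_0 − rank ∂_1 = 7 − 6 = 1, and the invariant factors of ∂_1 are all 1, so H_0 ≅ Z.
  H_1: rank ker ∂_1 − rank ∂_2 = (7 − 6) − 0 = 1, and there is no ∂_2, so H_1 ≅ Z.

H_0 = Z,  H_1 = Z.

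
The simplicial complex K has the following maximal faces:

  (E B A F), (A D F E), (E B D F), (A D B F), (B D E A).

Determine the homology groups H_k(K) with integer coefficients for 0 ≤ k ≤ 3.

We work with the vertex ordering A < B < D < E < F. The simplices of K, each written with vertices in increasing order, are:

  0-simplices (5): A, B, D, E, F
  1-simplices (10): AB, AD, AE, AF, BD, BE, BF, DE, DF, EF
  2-simplices (10): ABD, ABE, ABF, ADE, ADF, AEF, BDE, BDF, BEF, DEF
  3-simplices (5): ABDE, ABDF, ABEF, ADEF, BDEF

giving chain groups C_0 ≅ Z^5, C_1 ≅ Z^10, C_2 ≅ Z^10, C_3 ≅ Z^5.

The boundary map ∂_1: C_1 → C_0 sends each edge [p,q] (with p < q) to q − p. For instance
  ∂AD = D − A.
The 5×10 boundary matrix has rank 4 and Smith normal form diag(1,1,1,1).

∂_2: C_2 → C_1 sends each 2-simplex [p,q,r] to [q,r] − [p,r] + [p,q]. For instance
  ∂ABF = BF − AF + AB,
  ∂BEF = EF − BF + BE.
The resulting 10×10 matrix has rank 6, and its Smith normal form has invariant factors (1,1,1,1,1,1).

The boundary map ∂_3: C_3 → C_2 sends each 3-simplex σ to the alternating sum Σ_i (−1)^i (σ with its i-th vertex removed). For instance
  ∂ABDF = BDF − ADF + ABF − ABD,
  ∂BDEF = DEF − BEF + BDF − BDE.
The 10×5 boundary matrix has rank 4 and Smith normal form diag(1,1,1,1).

Computing H_k = (kernel of ∂_k) / (image of ∂_{k+1}):

  H_0: rank C_0 − rank ∂_1 = 5 − 4 = 1, and the invariant factors of ∂_1 are all 1, so H_0 = Z.
  H_1: rank ker ∂_1 − rank ∂_2 = (10 − 4) − 6 = 0, and the invariant factors of ∂_2 are all 1, so H_1 = 0.
  H_2: rank ker ∂_2 − rank ∂_3 = (10 − 6) − 4 = 0, and the invariant factors of ∂_3 are all 1, so H_2 = 0.
  H_3: rank ker ∂_3 − rank ∂_4 = (5 − 4) − 0 = 1, and there is no ∂_4, so H_3 = Z.

H_0 = Z,  H_1 = 0,  H_2 = 0,  H_3 = Z.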